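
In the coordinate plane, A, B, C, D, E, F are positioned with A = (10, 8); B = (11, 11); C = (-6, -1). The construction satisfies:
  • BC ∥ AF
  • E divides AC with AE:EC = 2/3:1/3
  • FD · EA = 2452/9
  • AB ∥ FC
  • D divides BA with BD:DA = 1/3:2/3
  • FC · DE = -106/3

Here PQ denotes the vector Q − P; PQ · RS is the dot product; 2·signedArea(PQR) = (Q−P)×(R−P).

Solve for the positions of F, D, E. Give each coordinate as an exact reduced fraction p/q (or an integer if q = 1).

1. F_x = -7  [AB ∥ FC ∩ BC ∥ AF]
2. F_y = -4  [AB ∥ FC ∩ BC ∥ AF]
   → F = (-7, -4)
3. D_x = 32/3  [D divides BA with BD:DA = 1/3:2/3]
4. D_y = 10  [D divides BA with BD:DA = 1/3:2/3]
   → D = (32/3, 10)
5. E_x = -2/3  [E divides AC with AE:EC = 2/3:1/3]
6. E_y = 2  [E divides AC with AE:EC = 2/3:1/3]
   → E = (-2/3, 2)

D = (32/3, 10)
E = (-2/3, 2)
F = (-7, -4)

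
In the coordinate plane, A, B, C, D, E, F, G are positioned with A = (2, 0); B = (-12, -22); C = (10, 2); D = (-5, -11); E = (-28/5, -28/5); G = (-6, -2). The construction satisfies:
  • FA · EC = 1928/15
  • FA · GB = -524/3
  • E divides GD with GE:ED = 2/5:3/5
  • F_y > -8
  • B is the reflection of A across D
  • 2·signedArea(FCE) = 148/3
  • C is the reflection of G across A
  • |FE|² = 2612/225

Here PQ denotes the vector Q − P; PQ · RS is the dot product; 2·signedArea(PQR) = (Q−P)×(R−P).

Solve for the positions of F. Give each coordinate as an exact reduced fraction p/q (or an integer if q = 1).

1. F_x = -8/3  [FA · EC = 1928/15 ∩ FA · GB = -524/3]
2. F_y = -22/3  [FA · EC = 1928/15 ∩ FA · GB = -524/3]
   → F = (-8/3, -22/3)

F = (-8/3, -22/3)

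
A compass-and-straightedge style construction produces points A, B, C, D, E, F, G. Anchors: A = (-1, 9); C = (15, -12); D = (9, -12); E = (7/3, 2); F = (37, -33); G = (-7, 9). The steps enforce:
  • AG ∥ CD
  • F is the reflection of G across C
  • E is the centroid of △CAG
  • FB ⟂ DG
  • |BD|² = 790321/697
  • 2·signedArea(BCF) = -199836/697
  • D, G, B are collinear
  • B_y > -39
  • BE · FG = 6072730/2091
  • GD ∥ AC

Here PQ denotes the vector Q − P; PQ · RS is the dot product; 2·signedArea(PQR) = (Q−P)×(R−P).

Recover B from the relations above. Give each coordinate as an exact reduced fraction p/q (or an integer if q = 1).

B = (20497/697, -27033/697)

1. B_x = 20497/697  [D, G, B are collinear ∩ FB ⟂ DG]
2. B_y = -27033/697  [D, G, B are collinear ∩ FB ⟂ DG]
   → B = (20497/697, -27033/697)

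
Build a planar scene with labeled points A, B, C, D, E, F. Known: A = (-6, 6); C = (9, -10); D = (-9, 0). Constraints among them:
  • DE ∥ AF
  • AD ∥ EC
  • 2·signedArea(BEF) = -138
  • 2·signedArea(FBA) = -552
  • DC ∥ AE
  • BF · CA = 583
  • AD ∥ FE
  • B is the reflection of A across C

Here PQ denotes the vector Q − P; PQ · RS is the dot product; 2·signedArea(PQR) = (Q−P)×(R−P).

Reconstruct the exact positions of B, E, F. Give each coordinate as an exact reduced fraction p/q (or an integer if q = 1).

B = (24, -26)
E = (12, -4)
F = (15, 2)

1. B_x = 24  [B is the reflection of A across C]
2. B_y = -26  [B is the reflection of A across C]
   → B = (24, -26)
3. E_x = 12  [AD ∥ EC ∩ DC ∥ AE]
4. E_y = -4  [AD ∥ EC ∩ DC ∥ AE]
   → E = (12, -4)
5. F_x = 15  [AD ∥ FE ∩ DE ∥ AF]
6. F_y = 2  [AD ∥ FE ∩ DE ∥ AF]
   → F = (15, 2)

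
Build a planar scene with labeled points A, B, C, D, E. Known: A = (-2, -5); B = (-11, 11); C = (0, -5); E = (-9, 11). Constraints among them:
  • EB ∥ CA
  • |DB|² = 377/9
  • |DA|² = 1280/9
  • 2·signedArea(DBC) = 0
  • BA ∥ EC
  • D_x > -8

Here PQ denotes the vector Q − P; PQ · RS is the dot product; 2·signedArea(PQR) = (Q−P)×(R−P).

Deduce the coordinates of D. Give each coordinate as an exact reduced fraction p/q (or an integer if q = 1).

D = (-22/3, 17/3)

1. D_x = -22/3  [line 16·x + 11·y + 55 = 0 ∩ |DB|² = 377/9]
2. D_y = 17/3  [line 16·x + 11·y + 55 = 0 ∩ |DB|² = 377/9]
   → D = (-22/3, 17/3)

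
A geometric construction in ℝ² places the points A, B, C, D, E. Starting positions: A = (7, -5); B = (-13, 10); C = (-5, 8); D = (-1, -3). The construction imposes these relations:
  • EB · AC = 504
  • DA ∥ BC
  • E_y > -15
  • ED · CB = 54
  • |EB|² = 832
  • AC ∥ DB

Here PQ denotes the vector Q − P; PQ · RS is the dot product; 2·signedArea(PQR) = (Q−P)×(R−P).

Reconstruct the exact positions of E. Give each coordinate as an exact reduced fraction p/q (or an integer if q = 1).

1. E_x = 3  [ED · CB = 54 ∩ EB · AC = 504]
2. E_y = -14  [ED · CB = 54 ∩ EB · AC = 504]
   → E = (3, -14)

E = (3, -14)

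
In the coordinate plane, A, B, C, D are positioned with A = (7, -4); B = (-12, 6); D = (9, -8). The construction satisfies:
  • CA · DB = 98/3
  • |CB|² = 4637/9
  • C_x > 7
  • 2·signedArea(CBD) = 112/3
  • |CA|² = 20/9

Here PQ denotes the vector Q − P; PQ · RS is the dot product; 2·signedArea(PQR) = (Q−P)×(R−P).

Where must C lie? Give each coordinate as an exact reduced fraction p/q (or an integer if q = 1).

C = (23/3, -16/3)

1. C_x = 23/3  [CA · DB = 98/3 ∩ 2·signedArea(CBD) = 112/3]
2. C_y = -16/3  [CA · DB = 98/3 ∩ 2·signedArea(CBD) = 112/3]
   → C = (23/3, -16/3)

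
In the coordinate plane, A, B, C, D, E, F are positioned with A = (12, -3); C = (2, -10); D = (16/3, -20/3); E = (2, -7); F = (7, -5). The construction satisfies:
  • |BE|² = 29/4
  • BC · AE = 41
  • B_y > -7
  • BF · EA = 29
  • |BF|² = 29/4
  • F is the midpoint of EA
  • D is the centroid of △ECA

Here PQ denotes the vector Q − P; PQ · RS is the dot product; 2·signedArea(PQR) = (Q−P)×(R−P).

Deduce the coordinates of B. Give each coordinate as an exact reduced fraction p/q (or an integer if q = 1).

B = (9/2, -6)

1. B_x = 9/2  [line -10·x + -4·y + 21 = 0 ∩ |BF|² = 29/4]
2. B_y = -6  [line -10·x + -4·y + 21 = 0 ∩ |BF|² = 29/4]
   → B = (9/2, -6)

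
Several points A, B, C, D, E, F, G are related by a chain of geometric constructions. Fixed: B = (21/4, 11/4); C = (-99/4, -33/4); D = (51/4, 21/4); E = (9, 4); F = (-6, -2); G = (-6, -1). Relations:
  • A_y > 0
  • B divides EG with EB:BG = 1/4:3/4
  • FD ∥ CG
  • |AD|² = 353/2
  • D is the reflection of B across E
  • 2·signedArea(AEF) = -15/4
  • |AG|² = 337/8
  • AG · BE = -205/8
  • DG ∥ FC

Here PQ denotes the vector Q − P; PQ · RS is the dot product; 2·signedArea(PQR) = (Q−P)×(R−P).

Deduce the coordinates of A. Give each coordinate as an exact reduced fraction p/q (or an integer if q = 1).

A = (1/4, 3/4)

1. A_x = 1/4  [2·signedArea(AEF) = -15/4 ∩ AG · BE = -205/8]
2. A_y = 3/4  [2·signedArea(AEF) = -15/4 ∩ AG · BE = -205/8]
   → A = (1/4, 3/4)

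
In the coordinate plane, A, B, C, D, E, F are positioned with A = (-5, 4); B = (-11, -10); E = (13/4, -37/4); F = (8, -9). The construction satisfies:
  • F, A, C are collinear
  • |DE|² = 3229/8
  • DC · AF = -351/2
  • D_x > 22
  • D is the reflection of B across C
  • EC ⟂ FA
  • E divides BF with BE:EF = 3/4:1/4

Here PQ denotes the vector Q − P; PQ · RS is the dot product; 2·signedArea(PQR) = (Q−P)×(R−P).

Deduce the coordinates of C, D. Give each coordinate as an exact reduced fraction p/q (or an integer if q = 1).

C = (23/4, -27/4)
D = (45/2, -7/2)

1. C_x = 23/4  [F, A, C are collinear ∩ EC ⟂ FA]
2. C_y = -27/4  [F, A, C are collinear ∩ EC ⟂ FA]
   → C = (23/4, -27/4)
3. D_x = 45/2  [D is the reflection of B across C]
4. D_y = -7/2  [D is the reflection of B across C]
   → D = (45/2, -7/2)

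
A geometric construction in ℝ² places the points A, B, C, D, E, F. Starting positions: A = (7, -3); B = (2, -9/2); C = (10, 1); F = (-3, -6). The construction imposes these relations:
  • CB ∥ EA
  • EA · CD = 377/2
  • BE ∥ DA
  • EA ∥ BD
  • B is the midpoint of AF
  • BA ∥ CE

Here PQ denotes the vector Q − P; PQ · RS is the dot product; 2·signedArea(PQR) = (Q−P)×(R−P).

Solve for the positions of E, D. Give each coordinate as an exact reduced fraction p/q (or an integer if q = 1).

D = (-6, -10)
E = (15, 5/2)

1. E_x = 15  [CB ∥ EA ∩ BA ∥ CE]
2. E_y = 5/2  [CB ∥ EA ∩ BA ∥ CE]
   → E = (15, 5/2)
3. D_x = -6  [BE ∥ DA ∩ EA ∥ BD]
4. D_y = -10  [BE ∥ DA ∩ EA ∥ BD]
   → D = (-6, -10)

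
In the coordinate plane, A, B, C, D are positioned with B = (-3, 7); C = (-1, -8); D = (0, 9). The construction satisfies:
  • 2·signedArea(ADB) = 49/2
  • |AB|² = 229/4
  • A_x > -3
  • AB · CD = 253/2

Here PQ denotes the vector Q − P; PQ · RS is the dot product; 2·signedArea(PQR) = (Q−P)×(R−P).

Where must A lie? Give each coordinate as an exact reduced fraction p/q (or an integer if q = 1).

A = (-2, -1/2)

1. A_x = -2  [2·signedArea(ADB) = 49/2 ∩ AB · CD = 253/2]
2. A_y = -1/2  [2·signedArea(ADB) = 49/2 ∩ AB · CD = 253/2]
   → A = (-2, -1/2)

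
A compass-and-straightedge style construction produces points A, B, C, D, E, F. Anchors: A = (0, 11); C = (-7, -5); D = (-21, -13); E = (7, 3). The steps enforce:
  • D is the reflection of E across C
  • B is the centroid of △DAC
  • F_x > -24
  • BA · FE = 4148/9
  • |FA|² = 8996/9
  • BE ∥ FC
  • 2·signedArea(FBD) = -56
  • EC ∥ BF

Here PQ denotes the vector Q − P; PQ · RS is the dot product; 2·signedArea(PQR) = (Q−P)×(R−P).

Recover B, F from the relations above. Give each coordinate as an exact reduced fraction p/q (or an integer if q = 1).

B = (-28/3, -7/3)
F = (-70/3, -31/3)

1. B_x = -28/3  [B is the centroid of △DAC]
2. B_y = -7/3  [B is the centroid of △DAC]
   → B = (-28/3, -7/3)
3. F_x = -70/3  [BE ∥ FC ∩ EC ∥ BF]
4. F_y = -31/3  [BE ∥ FC ∩ EC ∥ BF]
   → F = (-70/3, -31/3)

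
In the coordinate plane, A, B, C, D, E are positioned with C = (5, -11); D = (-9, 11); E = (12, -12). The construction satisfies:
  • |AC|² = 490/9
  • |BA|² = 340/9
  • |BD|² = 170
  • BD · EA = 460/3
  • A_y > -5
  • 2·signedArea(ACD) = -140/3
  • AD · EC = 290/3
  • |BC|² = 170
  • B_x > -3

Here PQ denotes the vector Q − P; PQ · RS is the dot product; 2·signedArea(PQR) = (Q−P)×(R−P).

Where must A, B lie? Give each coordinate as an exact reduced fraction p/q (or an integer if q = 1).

A = (8/3, -4)
B = (-2, 0)

1. A_x = 8/3  [AD · EC = 290/3 ∩ 2·signedArea(ACD) = -140/3]
2. A_y = -4  [AD · EC = 290/3 ∩ 2·signedArea(ACD) = -140/3]
   → A = (8/3, -4)
3. B_x = -2  [line 28/3·x + -8·y + 56/3 = 0 ∩ |BC|² = 170]
4. B_y = 0  [line 28/3·x + -8·y + 56/3 = 0 ∩ |BC|² = 170]
   → B = (-2, 0)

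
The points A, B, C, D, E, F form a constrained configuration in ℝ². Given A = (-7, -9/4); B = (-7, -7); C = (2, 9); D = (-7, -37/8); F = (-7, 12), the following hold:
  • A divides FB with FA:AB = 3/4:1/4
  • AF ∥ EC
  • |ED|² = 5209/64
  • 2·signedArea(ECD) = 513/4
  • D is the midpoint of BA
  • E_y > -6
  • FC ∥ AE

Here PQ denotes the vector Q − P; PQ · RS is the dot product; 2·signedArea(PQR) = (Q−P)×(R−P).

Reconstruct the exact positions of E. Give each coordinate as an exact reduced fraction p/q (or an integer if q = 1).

1. E_x = 2  [AF ∥ EC ∩ FC ∥ AE]
2. E_y = -21/4  [AF ∥ EC ∩ FC ∥ AE]
   → E = (2, -21/4)

E = (2, -21/4)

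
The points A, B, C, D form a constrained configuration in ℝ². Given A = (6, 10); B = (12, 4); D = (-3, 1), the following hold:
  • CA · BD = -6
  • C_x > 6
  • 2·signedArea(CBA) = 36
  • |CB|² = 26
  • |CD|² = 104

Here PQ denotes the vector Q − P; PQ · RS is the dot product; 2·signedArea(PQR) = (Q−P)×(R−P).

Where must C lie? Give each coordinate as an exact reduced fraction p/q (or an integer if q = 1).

1. C_x = 7  [2·signedArea(CBA) = 36 ∩ CA · BD = -6]
2. C_y = 3  [2·signedArea(CBA) = 36 ∩ CA · BD = -6]
   → C = (7, 3)

C = (7, 3)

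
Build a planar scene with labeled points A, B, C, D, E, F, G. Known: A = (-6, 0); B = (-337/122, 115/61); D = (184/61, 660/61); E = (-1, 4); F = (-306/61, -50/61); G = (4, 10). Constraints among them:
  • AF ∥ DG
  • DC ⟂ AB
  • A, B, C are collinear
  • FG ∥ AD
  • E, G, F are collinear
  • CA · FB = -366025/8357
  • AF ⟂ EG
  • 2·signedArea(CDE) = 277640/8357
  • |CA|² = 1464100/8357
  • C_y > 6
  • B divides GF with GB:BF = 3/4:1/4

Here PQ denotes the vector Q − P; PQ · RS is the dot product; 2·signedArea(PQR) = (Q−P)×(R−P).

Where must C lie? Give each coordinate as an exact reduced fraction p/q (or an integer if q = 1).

1. C_x = 45448/8357  [A, B, C are collinear ∩ DC ⟂ AB]
2. C_y = 55660/8357  [A, B, C are collinear ∩ DC ⟂ AB]
   → C = (45448/8357, 55660/8357)

C = (45448/8357, 55660/8357)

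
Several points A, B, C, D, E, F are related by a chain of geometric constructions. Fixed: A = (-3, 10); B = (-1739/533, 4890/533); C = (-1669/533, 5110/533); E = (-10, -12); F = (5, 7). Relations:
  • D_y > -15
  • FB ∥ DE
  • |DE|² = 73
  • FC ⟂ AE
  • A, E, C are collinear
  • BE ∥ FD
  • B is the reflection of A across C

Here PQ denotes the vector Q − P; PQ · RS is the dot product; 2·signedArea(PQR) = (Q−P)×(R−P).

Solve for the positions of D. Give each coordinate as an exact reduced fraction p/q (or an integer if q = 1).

1. D_x = -926/533  [FB ∥ DE ∩ BE ∥ FD]
2. D_y = -7555/533  [FB ∥ DE ∩ BE ∥ FD]
   → D = (-926/533, -7555/533)

D = (-926/533, -7555/533)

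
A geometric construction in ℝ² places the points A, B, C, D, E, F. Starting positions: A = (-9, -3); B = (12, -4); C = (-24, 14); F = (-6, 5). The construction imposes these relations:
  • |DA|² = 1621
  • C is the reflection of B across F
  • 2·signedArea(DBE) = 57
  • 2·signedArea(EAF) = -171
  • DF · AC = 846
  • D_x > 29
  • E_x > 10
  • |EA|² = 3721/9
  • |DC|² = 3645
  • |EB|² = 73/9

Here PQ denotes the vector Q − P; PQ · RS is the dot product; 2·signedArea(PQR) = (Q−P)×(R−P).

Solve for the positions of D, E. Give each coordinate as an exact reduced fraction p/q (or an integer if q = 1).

D = (30, -13)
E = (11, -20/3)

1. D_x = 30  [line 15·x + -17·y + -671 = 0 ∩ |DA|² = 1621]
2. D_y = -13  [line 15·x + -17·y + -671 = 0 ∩ |DA|² = 1621]
   → D = (30, -13)
3. E_x = 11  [2·signedArea(DBE) = 57 ∩ 2·signedArea(EAF) = -171]
4. E_y = -20/3  [2·signedArea(DBE) = 57 ∩ 2·signedArea(EAF) = -171]
   → E = (11, -20/3)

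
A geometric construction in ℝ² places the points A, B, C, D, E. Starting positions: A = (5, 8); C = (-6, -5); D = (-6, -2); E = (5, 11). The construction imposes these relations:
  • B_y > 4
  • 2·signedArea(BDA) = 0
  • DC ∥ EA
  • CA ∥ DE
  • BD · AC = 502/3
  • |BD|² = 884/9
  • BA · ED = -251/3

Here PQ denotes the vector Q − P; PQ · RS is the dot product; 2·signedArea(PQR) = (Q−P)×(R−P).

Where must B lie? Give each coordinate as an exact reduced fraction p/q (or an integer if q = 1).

1. B_x = 4/3  [2·signedArea(BDA) = 0 ∩ BD · AC = 502/3]
2. B_y = 14/3  [2·signedArea(BDA) = 0 ∩ BD · AC = 502/3]
   → B = (4/3, 14/3)

B = (4/3, 14/3)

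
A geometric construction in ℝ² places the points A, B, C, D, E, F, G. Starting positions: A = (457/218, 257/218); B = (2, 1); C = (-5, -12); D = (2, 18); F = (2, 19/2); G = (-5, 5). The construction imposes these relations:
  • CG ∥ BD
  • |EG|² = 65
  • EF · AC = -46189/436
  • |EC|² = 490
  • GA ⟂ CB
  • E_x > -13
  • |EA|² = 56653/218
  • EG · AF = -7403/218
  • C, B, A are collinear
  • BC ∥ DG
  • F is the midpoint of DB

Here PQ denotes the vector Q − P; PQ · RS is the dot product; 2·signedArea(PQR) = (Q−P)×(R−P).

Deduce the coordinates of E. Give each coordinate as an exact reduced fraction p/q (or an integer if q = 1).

1. E_x = -12  [EG · AF = -7403/218 ∩ EF · AC = -46189/436]
2. E_y = 9  [EG · AF = -7403/218 ∩ EF · AC = -46189/436]
   → E = (-12, 9)

E = (-12, 9)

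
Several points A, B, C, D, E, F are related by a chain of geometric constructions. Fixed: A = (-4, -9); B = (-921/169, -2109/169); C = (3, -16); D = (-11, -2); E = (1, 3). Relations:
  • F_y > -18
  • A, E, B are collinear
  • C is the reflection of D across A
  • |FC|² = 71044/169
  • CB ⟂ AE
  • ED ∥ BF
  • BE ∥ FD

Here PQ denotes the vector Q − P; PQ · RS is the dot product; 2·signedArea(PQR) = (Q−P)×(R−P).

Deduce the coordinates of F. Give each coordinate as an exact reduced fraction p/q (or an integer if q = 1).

F = (-2949/169, -2954/169)

1. F_x = -2949/169  [BE ∥ FD ∩ ED ∥ BF]
2. F_y = -2954/169  [BE ∥ FD ∩ ED ∥ BF]
   → F = (-2949/169, -2954/169)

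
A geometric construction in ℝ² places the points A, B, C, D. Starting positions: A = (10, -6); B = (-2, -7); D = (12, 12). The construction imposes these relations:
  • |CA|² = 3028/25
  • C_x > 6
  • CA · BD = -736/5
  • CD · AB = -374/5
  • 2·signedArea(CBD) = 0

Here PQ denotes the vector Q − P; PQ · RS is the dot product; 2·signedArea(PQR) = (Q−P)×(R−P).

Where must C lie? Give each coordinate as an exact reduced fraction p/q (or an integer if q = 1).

1. C_x = 32/5  [2·signedArea(CBD) = 0 ∩ CD · AB = -374/5]
2. C_y = 22/5  [2·signedArea(CBD) = 0 ∩ CD · AB = -374/5]
   → C = (32/5, 22/5)

C = (32/5, 22/5)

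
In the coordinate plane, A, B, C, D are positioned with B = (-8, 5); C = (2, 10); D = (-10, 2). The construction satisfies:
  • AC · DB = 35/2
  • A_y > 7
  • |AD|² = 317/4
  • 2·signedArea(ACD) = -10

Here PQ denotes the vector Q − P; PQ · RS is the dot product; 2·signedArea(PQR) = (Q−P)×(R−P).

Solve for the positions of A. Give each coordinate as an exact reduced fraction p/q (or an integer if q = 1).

A = (-3, 15/2)

1. A_x = -3  [2·signedArea(ACD) = -10 ∩ AC · DB = 35/2]
2. A_y = 15/2  [2·signedArea(ACD) = -10 ∩ AC · DB = 35/2]
   → A = (-3, 15/2)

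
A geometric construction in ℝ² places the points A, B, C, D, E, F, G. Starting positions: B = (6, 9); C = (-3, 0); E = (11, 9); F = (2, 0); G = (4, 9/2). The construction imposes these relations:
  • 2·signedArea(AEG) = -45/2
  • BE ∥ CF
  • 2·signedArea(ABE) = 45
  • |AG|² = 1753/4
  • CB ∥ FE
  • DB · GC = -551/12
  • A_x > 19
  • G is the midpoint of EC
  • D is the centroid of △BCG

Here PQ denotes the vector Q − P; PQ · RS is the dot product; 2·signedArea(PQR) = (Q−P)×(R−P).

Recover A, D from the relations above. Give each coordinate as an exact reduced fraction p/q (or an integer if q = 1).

A = (20, 18)
D = (7/3, 9/2)

1. A_x = 20  [2·signedArea(ABE) = 45 ∩ 2·signedArea(AEG) = -45/2]
2. A_y = 18  [2·signedArea(ABE) = 45 ∩ 2·signedArea(AEG) = -45/2]
   → A = (20, 18)
3. D_x = 7/3  [D is the centroid of △BCG]
4. D_y = 9/2  [D is the centroid of △BCG]
   → D = (7/3, 9/2)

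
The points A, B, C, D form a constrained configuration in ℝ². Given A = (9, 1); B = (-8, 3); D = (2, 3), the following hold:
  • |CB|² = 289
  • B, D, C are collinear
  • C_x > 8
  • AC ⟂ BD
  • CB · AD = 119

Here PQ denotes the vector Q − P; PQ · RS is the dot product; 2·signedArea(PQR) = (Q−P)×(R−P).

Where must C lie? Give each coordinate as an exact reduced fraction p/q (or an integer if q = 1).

C = (9, 3)

1. C_x = 9  [B, D, C are collinear ∩ AC ⟂ BD]
2. C_y = 3  [B, D, C are collinear ∩ AC ⟂ BD]
   → C = (9, 3)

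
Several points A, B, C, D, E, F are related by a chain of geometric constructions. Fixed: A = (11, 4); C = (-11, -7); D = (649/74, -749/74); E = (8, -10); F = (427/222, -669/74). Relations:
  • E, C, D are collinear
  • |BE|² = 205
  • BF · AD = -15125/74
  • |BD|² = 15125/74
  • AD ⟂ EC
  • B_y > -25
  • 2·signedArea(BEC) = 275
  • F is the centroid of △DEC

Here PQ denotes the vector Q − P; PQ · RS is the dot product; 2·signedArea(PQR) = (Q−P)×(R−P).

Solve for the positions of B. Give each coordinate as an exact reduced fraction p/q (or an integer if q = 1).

1. B_x = 242/37  [line 165/74·x + 1045/74·y + 24255/74 = 0 ∩ |BD|² = 15125/74]
2. B_y = -897/37  [line 165/74·x + 1045/74·y + 24255/74 = 0 ∩ |BD|² = 15125/74]
   → B = (242/37, -897/37)

B = (242/37, -897/37)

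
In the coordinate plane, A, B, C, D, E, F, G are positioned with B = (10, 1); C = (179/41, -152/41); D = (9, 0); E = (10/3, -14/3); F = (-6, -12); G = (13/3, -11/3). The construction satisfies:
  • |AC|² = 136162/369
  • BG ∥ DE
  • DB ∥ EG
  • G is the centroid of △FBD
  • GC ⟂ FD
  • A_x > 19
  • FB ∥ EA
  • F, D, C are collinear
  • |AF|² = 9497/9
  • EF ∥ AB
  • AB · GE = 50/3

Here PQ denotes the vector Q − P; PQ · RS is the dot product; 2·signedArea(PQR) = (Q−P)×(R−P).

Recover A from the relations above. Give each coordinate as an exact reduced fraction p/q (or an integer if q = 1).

1. A_x = 58/3  [EF ∥ AB ∩ FB ∥ EA]
2. A_y = 25/3  [EF ∥ AB ∩ FB ∥ EA]
   → A = (58/3, 25/3)

A = (58/3, 25/3)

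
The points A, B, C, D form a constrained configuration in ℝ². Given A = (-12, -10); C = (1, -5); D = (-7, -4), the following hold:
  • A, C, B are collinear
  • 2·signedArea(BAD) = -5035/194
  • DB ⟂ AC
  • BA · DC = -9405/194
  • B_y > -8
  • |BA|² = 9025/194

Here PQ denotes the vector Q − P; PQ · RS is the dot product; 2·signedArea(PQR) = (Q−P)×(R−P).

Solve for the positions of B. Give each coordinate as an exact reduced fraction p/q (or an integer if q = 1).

B = (-1093/194, -1465/194)

1. B_x = -1093/194  [A, C, B are collinear ∩ DB ⟂ AC]
2. B_y = -1465/194  [A, C, B are collinear ∩ DB ⟂ AC]
   → B = (-1093/194, -1465/194)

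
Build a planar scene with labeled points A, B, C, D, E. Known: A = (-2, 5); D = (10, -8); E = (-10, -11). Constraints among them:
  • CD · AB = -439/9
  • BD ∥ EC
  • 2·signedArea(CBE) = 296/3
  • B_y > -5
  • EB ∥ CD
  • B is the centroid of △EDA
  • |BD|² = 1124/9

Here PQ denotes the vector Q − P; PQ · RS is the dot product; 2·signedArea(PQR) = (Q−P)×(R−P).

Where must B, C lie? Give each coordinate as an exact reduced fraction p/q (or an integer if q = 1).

B = (-2/3, -14/3)
C = (2/3, -43/3)

1. B_x = -2/3  [B is the centroid of △EDA]
2. B_y = -14/3  [B is the centroid of △EDA]
   → B = (-2/3, -14/3)
3. C_x = 2/3  [EB ∥ CD ∩ BD ∥ EC]
4. C_y = -43/3  [EB ∥ CD ∩ BD ∥ EC]
   → C = (2/3, -43/3)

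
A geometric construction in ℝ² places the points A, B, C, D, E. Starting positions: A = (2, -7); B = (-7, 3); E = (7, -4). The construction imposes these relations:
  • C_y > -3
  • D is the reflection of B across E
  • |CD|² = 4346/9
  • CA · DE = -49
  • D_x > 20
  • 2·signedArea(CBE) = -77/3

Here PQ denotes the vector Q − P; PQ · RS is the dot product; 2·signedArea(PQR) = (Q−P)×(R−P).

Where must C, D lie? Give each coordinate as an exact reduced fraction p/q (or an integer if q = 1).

C = (2/3, -8/3)
D = (21, -11)

1. D_x = 21  [D is the reflection of B across E]
2. D_y = -11  [D is the reflection of B across E]
   → D = (21, -11)
3. C_x = 2/3  [CA · DE = -49 ∩ 2·signedArea(CBE) = -77/3]
4. C_y = -8/3  [CA · DE = -49 ∩ 2·signedArea(CBE) = -77/3]
   → C = (2/3, -8/3)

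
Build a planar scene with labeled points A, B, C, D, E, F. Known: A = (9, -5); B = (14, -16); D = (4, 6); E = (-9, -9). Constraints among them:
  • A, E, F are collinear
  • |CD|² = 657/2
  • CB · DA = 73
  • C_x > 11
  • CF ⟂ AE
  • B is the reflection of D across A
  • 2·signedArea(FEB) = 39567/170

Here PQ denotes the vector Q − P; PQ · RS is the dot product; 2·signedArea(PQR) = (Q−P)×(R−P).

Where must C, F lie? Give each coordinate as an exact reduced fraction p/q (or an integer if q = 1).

C = (23/2, -21/2)
F = (1737/170, -402/85)

1. C_x = 23/2  [line -5·x + 11·y + 173 = 0 ∩ |CD|² = 657/2]
2. C_y = -21/2  [line -5·x + 11·y + 173 = 0 ∩ |CD|² = 657/2]
   → C = (23/2, -21/2)
3. F_x = 1737/170  [A, E, F are collinear ∩ CF ⟂ AE]
4. F_y = -402/85  [A, E, F are collinear ∩ CF ⟂ AE]
   → F = (1737/170, -402/85)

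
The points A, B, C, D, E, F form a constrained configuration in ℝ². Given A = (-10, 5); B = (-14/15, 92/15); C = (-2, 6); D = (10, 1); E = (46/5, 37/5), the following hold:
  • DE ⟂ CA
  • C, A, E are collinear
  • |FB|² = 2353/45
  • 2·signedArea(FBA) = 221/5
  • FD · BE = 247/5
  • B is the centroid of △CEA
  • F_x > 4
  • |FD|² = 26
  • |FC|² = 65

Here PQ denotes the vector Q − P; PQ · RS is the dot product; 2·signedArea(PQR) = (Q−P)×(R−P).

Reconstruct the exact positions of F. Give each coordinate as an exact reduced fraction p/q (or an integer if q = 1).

F = (5, 2)

1. F_x = 5  [2·signedArea(FBA) = 221/5 ∩ FD · BE = 247/5]
2. F_y = 2  [2·signedArea(FBA) = 221/5 ∩ FD · BE = 247/5]
   → F = (5, 2)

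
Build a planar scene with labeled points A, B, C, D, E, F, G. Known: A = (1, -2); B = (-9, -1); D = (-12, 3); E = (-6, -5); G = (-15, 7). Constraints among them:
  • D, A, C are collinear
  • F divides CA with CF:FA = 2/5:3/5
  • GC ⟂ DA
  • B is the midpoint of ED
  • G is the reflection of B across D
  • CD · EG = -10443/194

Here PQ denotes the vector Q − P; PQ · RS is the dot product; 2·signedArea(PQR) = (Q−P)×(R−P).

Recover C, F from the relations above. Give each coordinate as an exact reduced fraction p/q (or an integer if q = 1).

1. C_x = -3095/194  [D, A, C are collinear ∩ GC ⟂ DA]
2. C_y = 877/194  [D, A, C are collinear ∩ GC ⟂ DA]
   → C = (-3095/194, 877/194)
3. F_x = -8897/970  [F divides CA with CF:FA = 2/5:3/5]
4. F_y = 371/194  [F divides CA with CF:FA = 2/5:3/5]
   → F = (-8897/970, 371/194)

C = (-3095/194, 877/194)
F = (-8897/970, 371/194)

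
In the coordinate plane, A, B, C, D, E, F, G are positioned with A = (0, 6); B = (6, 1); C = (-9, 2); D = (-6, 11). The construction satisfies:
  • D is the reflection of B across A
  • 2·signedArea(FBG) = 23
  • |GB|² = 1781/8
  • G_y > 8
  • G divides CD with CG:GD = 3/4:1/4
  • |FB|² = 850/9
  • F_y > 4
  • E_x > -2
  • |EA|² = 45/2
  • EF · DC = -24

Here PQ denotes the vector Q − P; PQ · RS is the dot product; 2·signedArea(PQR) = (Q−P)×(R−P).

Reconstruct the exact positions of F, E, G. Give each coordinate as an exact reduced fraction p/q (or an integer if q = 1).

E = (-3/2, 3/2)
F = (-3, 14/3)
G = (-27/4, 35/4)

1. G_x = -27/4  [G divides CD with CG:GD = 3/4:1/4]
2. G_y = 35/4  [G divides CD with CG:GD = 3/4:1/4]
   → G = (-27/4, 35/4)
3. F_x = -3  [line -31/4·x + -51/4·y + 145/4 = 0 ∩ |FB|² = 850/9]
4. F_y = 14/3  [line -31/4·x + -51/4·y + 145/4 = 0 ∩ |FB|² = 850/9]
   → F = (-3, 14/3)
5. E_x = -3/2  [line 3·x + 9·y + -9 = 0 ∩ |EA|² = 45/2]
6. E_y = 3/2  [line 3·x + 9·y + -9 = 0 ∩ |EA|² = 45/2]
   → E = (-3/2, 3/2)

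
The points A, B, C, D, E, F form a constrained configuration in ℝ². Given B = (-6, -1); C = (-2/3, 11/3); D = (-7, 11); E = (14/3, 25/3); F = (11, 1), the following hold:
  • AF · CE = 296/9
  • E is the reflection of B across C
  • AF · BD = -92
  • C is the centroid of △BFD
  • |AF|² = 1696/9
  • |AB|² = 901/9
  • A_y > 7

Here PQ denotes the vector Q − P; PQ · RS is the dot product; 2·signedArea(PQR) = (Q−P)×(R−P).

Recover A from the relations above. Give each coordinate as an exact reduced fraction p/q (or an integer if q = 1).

A = (-1, 23/3)

1. A_x = -1  [AF · BD = -92 ∩ AF · CE = 296/9]
2. A_y = 23/3  [AF · BD = -92 ∩ AF · CE = 296/9]
   → A = (-1, 23/3)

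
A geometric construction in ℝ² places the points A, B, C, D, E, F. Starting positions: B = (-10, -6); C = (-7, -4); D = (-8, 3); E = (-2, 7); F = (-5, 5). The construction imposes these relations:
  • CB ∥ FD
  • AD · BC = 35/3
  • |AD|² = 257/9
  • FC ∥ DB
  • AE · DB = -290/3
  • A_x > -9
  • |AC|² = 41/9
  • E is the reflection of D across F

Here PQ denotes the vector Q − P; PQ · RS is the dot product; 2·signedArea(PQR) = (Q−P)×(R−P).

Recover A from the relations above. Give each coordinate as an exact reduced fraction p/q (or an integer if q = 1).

A = (-25/3, -7/3)

1. A_x = -25/3  [AD · BC = 35/3 ∩ AE · DB = -290/3]
2. A_y = -7/3  [AD · BC = 35/3 ∩ AE · DB = -290/3]
   → A = (-25/3, -7/3)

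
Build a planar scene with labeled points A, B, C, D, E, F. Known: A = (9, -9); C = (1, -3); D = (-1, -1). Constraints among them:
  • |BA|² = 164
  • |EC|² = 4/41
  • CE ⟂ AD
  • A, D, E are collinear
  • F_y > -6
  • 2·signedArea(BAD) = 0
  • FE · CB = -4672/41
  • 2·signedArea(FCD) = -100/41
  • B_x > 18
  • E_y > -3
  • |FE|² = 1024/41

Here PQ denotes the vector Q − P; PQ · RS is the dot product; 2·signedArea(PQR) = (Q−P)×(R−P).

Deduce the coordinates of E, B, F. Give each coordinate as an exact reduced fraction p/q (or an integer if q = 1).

1. E_x = 49/41  [A, D, E are collinear ∩ CE ⟂ AD]
2. E_y = -113/41  [A, D, E are collinear ∩ CE ⟂ AD]
   → E = (49/41, -113/41)
3. B_x = 19  [line -8·x + -10·y + -18 = 0 ∩ |BA|² = 164]
4. B_y = -17  [line -8·x + -10·y + -18 = 0 ∩ |BA|² = 164]
   → B = (19, -17)
5. F_x = 209/41  [2·signedArea(FCD) = -100/41 ∩ FE · CB = -4672/41]
6. F_y = -241/41  [2·signedArea(FCD) = -100/41 ∩ FE · CB = -4672/41]
   → F = (209/41, -241/41)

B = (19, -17)
E = (49/41, -113/41)
F = (209/41, -241/41)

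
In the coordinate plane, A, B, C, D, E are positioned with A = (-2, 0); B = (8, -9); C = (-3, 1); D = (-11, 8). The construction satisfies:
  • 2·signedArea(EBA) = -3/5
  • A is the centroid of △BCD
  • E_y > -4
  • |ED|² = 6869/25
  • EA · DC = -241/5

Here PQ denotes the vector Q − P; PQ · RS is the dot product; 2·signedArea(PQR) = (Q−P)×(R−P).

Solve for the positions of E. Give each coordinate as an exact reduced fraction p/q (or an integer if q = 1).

1. E_x = 7/5  [2·signedArea(EBA) = -3/5 ∩ EA · DC = -241/5]
2. E_y = -3  [2·signedArea(EBA) = -3/5 ∩ EA · DC = -241/5]
   → E = (7/5, -3)

E = (7/5, -3)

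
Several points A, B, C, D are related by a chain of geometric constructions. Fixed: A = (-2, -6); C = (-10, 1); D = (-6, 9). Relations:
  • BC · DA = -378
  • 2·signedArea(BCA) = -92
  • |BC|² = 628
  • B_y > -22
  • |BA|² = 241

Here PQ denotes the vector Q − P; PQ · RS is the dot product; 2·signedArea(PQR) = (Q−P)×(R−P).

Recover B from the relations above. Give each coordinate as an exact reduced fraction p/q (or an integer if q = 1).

1. B_x = 2  [2·signedArea(BCA) = -92 ∩ BC · DA = -378]
2. B_y = -21  [2·signedArea(BCA) = -92 ∩ BC · DA = -378]
   → B = (2, -21)

B = (2, -21)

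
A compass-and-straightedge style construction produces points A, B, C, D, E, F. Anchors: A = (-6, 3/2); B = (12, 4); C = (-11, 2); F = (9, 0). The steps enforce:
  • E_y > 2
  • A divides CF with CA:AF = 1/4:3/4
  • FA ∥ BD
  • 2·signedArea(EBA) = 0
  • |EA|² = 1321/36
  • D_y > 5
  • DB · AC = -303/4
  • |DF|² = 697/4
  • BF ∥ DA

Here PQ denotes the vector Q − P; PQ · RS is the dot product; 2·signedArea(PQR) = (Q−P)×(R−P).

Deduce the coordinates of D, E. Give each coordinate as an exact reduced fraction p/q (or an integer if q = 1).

1. D_x = -3  [BF ∥ DA ∩ FA ∥ BD]
2. D_y = 11/2  [BF ∥ DA ∩ FA ∥ BD]
   → D = (-3, 11/2)
3. E_x = 0  [line 5/2·x + -18·y + 42 = 0 ∩ |EA|² = 1321/36]
4. E_y = 7/3  [line 5/2·x + -18·y + 42 = 0 ∩ |EA|² = 1321/36]
   → E = (0, 7/3)

D = (-3, 11/2)
E = (0, 7/3)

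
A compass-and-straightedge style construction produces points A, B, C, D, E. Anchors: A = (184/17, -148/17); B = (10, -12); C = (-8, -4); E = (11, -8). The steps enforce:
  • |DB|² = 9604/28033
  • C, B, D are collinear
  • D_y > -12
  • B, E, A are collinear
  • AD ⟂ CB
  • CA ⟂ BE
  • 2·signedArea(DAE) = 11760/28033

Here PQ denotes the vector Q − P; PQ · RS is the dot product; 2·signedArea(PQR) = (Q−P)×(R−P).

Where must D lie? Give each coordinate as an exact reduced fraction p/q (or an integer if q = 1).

D = (15608/1649, -19396/1649)

1. D_x = 15608/1649  [C, B, D are collinear ∩ AD ⟂ CB]
2. D_y = -19396/1649  [C, B, D are collinear ∩ AD ⟂ CB]
   → D = (15608/1649, -19396/1649)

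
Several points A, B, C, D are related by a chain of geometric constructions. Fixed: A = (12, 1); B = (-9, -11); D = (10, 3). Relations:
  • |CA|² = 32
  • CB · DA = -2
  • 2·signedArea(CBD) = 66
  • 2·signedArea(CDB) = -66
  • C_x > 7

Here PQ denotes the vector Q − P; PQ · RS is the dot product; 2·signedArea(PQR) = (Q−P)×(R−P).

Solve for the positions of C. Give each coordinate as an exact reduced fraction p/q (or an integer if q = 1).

1. C_x = 8  [2·signedArea(CBD) = 66 ∩ CB · DA = -2]
2. C_y = 5  [2·signedArea(CBD) = 66 ∩ CB · DA = -2]
   → C = (8, 5)

C = (8, 5)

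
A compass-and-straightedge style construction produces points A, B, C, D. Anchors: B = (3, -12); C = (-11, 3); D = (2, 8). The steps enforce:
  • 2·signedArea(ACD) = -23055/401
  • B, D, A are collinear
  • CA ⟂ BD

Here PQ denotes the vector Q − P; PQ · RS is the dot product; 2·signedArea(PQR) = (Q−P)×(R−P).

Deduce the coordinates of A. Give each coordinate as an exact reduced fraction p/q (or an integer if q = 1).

1. A_x = 889/401  [B, D, A are collinear ∩ CA ⟂ BD]
2. A_y = 1468/401  [B, D, A are collinear ∩ CA ⟂ BD]
   → A = (889/401, 1468/401)

A = (889/401, 1468/401)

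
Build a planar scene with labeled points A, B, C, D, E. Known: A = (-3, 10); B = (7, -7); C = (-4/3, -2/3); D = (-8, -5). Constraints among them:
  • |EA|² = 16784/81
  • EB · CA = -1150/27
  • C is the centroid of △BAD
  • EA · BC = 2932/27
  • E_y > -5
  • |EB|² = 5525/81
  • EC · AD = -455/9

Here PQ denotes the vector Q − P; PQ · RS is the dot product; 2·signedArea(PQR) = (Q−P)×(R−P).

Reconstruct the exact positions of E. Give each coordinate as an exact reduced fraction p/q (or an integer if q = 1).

1. E_x = -7/9  [EC · AD = -455/9 ∩ EA · BC = 2932/27]
2. E_y = -38/9  [EC · AD = -455/9 ∩ EA · BC = 2932/27]
   → E = (-7/9, -38/9)

E = (-7/9, -38/9)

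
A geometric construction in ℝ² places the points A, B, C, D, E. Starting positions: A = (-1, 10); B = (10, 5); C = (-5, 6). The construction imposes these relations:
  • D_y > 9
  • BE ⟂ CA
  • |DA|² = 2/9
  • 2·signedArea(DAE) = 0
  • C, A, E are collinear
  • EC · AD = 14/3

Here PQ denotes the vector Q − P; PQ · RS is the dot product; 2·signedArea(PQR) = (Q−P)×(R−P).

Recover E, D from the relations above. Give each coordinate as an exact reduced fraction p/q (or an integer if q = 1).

1. E_x = 2  [C, A, E are collinear ∩ BE ⟂ CA]
2. E_y = 13  [C, A, E are collinear ∩ BE ⟂ CA]
   → E = (2, 13)
3. D_x = -4/3  [2·signedArea(DAE) = 0 ∩ EC · AD = 14/3]
4. D_y = 29/3  [2·signedArea(DAE) = 0 ∩ EC · AD = 14/3]
   → D = (-4/3, 29/3)

D = (-4/3, 29/3)
E = (2, 13)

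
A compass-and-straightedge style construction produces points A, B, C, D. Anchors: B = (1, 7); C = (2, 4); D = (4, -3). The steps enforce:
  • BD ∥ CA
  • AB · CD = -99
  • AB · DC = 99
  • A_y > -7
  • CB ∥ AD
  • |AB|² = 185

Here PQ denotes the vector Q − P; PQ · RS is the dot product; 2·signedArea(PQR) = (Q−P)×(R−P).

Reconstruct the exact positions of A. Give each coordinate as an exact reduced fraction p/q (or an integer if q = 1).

A = (5, -6)

1. A_x = 5  [CB ∥ AD ∩ BD ∥ CA]
2. A_y = -6  [CB ∥ AD ∩ BD ∥ CA]
   → A = (5, -6)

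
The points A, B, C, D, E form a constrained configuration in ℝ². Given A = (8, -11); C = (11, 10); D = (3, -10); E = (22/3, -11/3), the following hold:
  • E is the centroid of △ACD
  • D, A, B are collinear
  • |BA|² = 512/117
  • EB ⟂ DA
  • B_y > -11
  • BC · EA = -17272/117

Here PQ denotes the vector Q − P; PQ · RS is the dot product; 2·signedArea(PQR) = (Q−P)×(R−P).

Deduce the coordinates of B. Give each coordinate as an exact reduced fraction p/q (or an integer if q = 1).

B = (232/39, -413/39)

1. B_x = 232/39  [D, A, B are collinear ∩ EB ⟂ DA]
2. B_y = -413/39  [D, A, B are collinear ∩ EB ⟂ DA]
   → B = (232/39, -413/39)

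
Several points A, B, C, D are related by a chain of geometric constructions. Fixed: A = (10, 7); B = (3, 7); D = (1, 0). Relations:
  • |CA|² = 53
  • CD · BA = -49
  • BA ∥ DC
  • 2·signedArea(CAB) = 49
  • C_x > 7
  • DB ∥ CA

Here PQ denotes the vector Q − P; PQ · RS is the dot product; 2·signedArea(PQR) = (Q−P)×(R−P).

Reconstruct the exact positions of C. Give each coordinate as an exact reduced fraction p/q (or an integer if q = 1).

1. C_x = 8  [DB ∥ CA ∩ BA ∥ DC]
2. C_y = 0  [DB ∥ CA ∩ BA ∥ DC]
   → C = (8, 0)

C = (8, 0)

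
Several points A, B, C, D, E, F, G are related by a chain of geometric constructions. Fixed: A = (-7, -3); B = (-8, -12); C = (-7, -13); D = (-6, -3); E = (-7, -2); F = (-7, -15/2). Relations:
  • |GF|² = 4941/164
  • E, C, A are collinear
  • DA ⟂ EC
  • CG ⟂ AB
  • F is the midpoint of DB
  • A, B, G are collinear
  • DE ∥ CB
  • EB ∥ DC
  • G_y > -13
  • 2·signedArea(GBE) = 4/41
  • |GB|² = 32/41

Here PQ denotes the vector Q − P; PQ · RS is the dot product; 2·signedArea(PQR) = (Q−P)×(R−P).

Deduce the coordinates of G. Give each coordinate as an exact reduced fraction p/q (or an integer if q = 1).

G = (-332/41, -528/41)

1. G_x = -332/41  [A, B, G are collinear ∩ CG ⟂ AB]
2. G_y = -528/41  [A, B, G are collinear ∩ CG ⟂ AB]
   → G = (-332/41, -528/41)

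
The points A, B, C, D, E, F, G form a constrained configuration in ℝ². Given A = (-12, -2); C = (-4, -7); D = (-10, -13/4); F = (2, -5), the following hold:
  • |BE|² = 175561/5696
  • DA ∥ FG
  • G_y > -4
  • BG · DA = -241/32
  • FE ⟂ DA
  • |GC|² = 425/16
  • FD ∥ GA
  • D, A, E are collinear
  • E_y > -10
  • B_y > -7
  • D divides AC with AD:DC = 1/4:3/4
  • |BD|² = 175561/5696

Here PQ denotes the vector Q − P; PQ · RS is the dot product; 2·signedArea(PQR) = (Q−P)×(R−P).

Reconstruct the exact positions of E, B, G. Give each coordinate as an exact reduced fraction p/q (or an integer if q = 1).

1. E_x = -52/89  [D, A, E are collinear ∩ FE ⟂ DA]
2. E_y = -813/89  [D, A, E are collinear ∩ FE ⟂ DA]
   → E = (-52/89, -813/89)
3. G_x = 0  [FD ∥ GA ∩ DA ∥ FG]
4. G_y = -15/4  [FD ∥ GA ∩ DA ∥ FG]
   → G = (0, -15/4)
5. B_x = -471/89  [line 2·x + -5/4·y + 91/32 = 0 ∩ |BE|² = 175561/5696]
6. B_y = -4409/712  [line 2·x + -5/4·y + 91/32 = 0 ∩ |BE|² = 175561/5696]
   → B = (-471/89, -4409/712)

B = (-471/89, -4409/712)
E = (-52/89, -813/89)
G = (0, -15/4)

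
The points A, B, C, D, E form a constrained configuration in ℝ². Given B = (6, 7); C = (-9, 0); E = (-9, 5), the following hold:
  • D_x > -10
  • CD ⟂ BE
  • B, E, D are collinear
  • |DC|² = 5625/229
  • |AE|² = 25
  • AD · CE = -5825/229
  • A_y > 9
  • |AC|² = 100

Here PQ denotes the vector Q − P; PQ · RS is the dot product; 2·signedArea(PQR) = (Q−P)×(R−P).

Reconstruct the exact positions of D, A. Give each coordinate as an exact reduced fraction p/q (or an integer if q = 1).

A = (-9, 10)
D = (-2211/229, 1125/229)

1. D_x = -2211/229  [B, E, D are collinear ∩ CD ⟂ BE]
2. D_y = 1125/229  [B, E, D are collinear ∩ CD ⟂ BE]
   → D = (-2211/229, 1125/229)
3. A_y = 10  [AD · CE = -5825/229]
4. A_x = -9  [|AE|² = 25]
   → A = (-9, 10)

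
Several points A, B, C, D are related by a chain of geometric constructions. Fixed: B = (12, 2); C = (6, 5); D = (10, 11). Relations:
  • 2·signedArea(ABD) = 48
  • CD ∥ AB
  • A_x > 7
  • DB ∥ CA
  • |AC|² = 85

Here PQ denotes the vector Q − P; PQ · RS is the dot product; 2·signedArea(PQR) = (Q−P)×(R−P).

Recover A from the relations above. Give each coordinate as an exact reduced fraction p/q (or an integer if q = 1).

A = (8, -4)

1. A_x = 8  [CD ∥ AB ∩ DB ∥ CA]
2. A_y = -4  [CD ∥ AB ∩ DB ∥ CA]
   → A = (8, -4)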